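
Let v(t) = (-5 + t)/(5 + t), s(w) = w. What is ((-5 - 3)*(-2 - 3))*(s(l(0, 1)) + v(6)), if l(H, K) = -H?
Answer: 40/11 ≈ 3.6364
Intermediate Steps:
v(t) = (-5 + t)/(5 + t)
((-5 - 3)*(-2 - 3))*(s(l(0, 1)) + v(6)) = ((-5 - 3)*(-2 - 3))*(-1*0 + (-5 + 6)/(5 + 6)) = (-8*(-5))*(0 + 1/11) = 40*(0 + (1/11)*1) = 40*(0 + 1/11) = 40*(1/11) = 40/11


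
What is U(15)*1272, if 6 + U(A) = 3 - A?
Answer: -22896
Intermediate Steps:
U(A) = -3 - A (U(A) = -6 + (3 - A) = -3 - A)
U(15)*1272 = (-3 - 1*15)*1272 = (-3 - 15)*1272 = -18*1272 = -22896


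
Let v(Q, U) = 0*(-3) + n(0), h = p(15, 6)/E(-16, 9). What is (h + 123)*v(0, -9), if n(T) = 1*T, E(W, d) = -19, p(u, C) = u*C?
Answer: 0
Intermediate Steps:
p(u, C) = C*u
n(T) = T
h = -90/19 (h = (6*15)/(-19) = 90*(-1/19) = -90/19 ≈ -4.7368)
v(Q, U) = 0 (v(Q, U) = 0*(-3) + 0 = 0 + 0 = 0)
(h + 123)*v(0, -9) = (-90/19 + 123)*0 = (2247/19)*0 = 0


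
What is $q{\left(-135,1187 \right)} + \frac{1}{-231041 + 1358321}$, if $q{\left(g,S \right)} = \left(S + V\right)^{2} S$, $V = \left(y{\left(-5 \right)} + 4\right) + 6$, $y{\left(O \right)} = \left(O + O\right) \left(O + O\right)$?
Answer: $\frac{2250932506524241}{1127280} \approx 1.9968 \cdot 10^{9}$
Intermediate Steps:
$y{\left(O \right)} = 4 O^{2}$ ($y{\left(O \right)} = 2 O 2 O = 4 O^{2}$)
$V = 110$ ($V = \left(4 \left(-5\right)^{2} + 4\right) + 6 = \left(4 \cdot 25 + 4\right) + 6 = \left(100 + 4\right) + 6 = 104 + 6 = 110$)
$q{\left(g,S \right)} = S \left(110 + S\right)^{2}$ ($q{\left(g,S \right)} = \left(S + 110\right)^{2} S = \left(110 + S\right)^{2} S = S \left(110 + S\right)^{2}$)
$q{\left(-135,1187 \right)} + \frac{1}{-231041 + 1358321} = 1187 \left(110 + 1187\right)^{2} + \frac{1}{-231041 + 1358321} = 1187 \cdot 1297^{2} + \frac{1}{1127280} = 1187 \cdot 1682209 + \frac{1}{1127280} = 1996782083 + \frac{1}{1127280} = \frac{2250932506524241}{1127280}$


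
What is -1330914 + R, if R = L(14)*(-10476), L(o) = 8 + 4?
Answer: -1456626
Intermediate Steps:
L(o) = 12
R = -125712 (R = 12*(-10476) = -125712)
-1330914 + R = -1330914 - 125712 = -1456626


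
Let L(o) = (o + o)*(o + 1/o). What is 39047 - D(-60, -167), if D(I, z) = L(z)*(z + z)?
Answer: 18669567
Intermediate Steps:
L(o) = 2*o*(o + 1/o) (L(o) = (2*o)*(o + 1/o) = 2*o*(o + 1/o))
D(I, z) = 2*z*(2 + 2*z**2) (D(I, z) = (2 + 2*z**2)*(z + z) = (2 + 2*z**2)*(2*z) = 2*z*(2 + 2*z**2))
39047 - D(-60, -167) = 39047 - 4*(-167)*(1 + (-167)**2) = 39047 - 4*(-167)*(1 + 27889) = 39047 - 4*(-167)*27890 = 39047 - 1*(-18630520) = 39047 + 18630520 = 18669567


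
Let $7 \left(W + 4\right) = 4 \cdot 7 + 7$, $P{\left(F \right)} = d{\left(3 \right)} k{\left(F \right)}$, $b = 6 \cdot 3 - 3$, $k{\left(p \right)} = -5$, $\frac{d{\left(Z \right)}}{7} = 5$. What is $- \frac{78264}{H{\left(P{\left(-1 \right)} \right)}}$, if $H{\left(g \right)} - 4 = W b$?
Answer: $- \frac{78264}{19} \approx -4119.2$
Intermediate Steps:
$d{\left(Z \right)} = 35$ ($d{\left(Z \right)} = 7 \cdot 5 = 35$)
$b = 15$ ($b = 18 - 3 = 15$)
$P{\left(F \right)} = -175$ ($P{\left(F \right)} = 35 \left(-5\right) = -175$)
$W = 1$ ($W = -4 + \frac{4 \cdot 7 + 7}{7} = -4 + \frac{28 + 7}{7} = -4 + \frac{1}{7} \cdot 35 = -4 + 5 = 1$)
$H{\left(g \right)} = 19$ ($H{\left(g \right)} = 4 + 1 \cdot 15 = 4 + 15 = 19$)
$- \frac{78264}{H{\left(P{\left(-1 \right)} \right)}} = - \frac{78264}{19}$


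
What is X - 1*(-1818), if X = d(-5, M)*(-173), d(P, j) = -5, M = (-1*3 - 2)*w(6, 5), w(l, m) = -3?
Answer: 2683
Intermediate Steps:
M = 15 (M = (-1*3 - 2)*(-3) = (-3 - 2)*(-3) = -5*(-3) = 15)
X = 865 (X = -5*(-173) = 865)
X - 1*(-1818) = 865 - 1*(-1818) = 865 + 1818 = 2683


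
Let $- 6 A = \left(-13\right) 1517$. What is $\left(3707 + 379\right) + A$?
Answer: $\frac{44237}{6} \approx 7372.8$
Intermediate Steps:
$A = \frac{19721}{6}$ ($A = - \frac{\left(-13\right) 1517}{6} = \left(- \frac{1}{6}\right) \left(-19721\right) = \frac{19721}{6} \approx 3286.8$)
$\left(3707 + 379\right) + A = \left(3707 + 379\right) + \frac{19721}{6} = 4086 + \frac{19721}{6} = \frac{44237}{6}$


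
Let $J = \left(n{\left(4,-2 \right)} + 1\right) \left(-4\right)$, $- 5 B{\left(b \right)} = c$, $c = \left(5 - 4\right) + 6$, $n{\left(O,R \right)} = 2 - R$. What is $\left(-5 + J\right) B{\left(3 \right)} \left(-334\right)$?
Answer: $-11690$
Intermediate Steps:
$c = 7$ ($c = 1 + 6 = 7$)
$B{\left(b \right)} = - \frac{7}{5}$ ($B{\left(b \right)} = \left(- \frac{1}{5}\right) 7 = - \frac{7}{5}$)
$J = -20$ ($J = \left(\left(2 - -2\right) + 1\right) \left(-4\right) = \left(\left(2 + 2\right) + 1\right) \left(-4\right) = \left(4 + 1\right) \left(-4\right) = 5 \left(-4\right) = -20$)
$\left(-5 + J\right) B{\left(3 \right)} \left(-334\right) = \left(-5 - 20\right) \left(- \frac{7}{5}\right) \left(-334\right) = \left(-25\right) \left(- \frac{7}{5}\right) \left(-334\right) = 35 \left(-334\right) = -11690$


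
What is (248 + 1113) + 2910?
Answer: 4271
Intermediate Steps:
(248 + 1113) + 2910 = 1361 + 2910 = 4271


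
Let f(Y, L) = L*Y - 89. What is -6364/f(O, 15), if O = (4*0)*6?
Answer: 6364/89 ≈ 71.506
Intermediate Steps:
O = 0 (O = 0*6 = 0)
f(Y, L) = -89 + L*Y
-6364/f(O, 15) = -6364/(-89 + 15*0) = -6364/(-89 + 0) = -6364/(-89) = -6364*(-1)/89 = -1*(-6364/89) = 6364/89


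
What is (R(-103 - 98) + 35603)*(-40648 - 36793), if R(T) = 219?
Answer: -2774091502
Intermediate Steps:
(R(-103 - 98) + 35603)*(-40648 - 36793) = (219 + 35603)*(-40648 - 36793) = 35822*(-77441) = -2774091502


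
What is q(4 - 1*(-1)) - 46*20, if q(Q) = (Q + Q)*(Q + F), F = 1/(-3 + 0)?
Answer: -2620/3 ≈ -873.33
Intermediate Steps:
F = -⅓ (F = 1/(-3) = -⅓ ≈ -0.33333)
q(Q) = 2*Q*(-⅓ + Q) (q(Q) = (Q + Q)*(Q - ⅓) = (2*Q)*(-⅓ + Q) = 2*Q*(-⅓ + Q))
q(4 - 1*(-1)) - 46*20 = 2*(4 - 1*(-1))*(-1 + 3*(4 - 1*(-1)))/3 - 46*20 = 2*(4 + 1)*(-1 + 3*(4 + 1))/3 - 920 = (⅔)*5*(-1 + 3*5) - 920 = (⅔)*5*(-1 + 15) - 920 = (⅔)*5*14 - 920 = 140/3 - 920 = -2620/3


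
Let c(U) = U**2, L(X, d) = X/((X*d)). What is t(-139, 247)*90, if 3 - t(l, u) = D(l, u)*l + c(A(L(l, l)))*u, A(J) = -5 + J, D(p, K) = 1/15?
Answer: -10747237296/19321 ≈ -5.5625e+5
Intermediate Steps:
D(p, K) = 1/15
L(X, d) = 1/d (L(X, d) = X*(1/(X*d)) = 1/d)
t(l, u) = 3 - l/15 - u*(-5 + 1/l)**2 (t(l, u) = 3 - (l/15 + (-5 + 1/l)**2*u) = 3 - (l/15 + u*(-5 + 1/l)**2) = 3 + (-l/15 - u*(-5 + 1/l)**2) = 3 - l/15 - u*(-5 + 1/l)**2)
t(-139, 247)*90 = (3 - 1/15*(-139) - 1*247*(-1 + 5*(-139))**2/(-139)**2)*90 = (3 + 139/15 - 1*247*1/19321*(-1 - 695)**2)*90 = (3 + 139/15 - 1*247*1/19321*(-696)**2)*90 = (3 + 139/15 - 1*247*1/19321*484416)*90 = (3 + 139/15 - 119650752/19321)*90 = -1791206216/289815*90 = -10747237296/19321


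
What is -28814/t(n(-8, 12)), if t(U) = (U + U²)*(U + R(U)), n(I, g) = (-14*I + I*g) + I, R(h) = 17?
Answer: -14407/900 ≈ -16.008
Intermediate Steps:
n(I, g) = -13*I + I*g
t(U) = (17 + U)*(U + U²) (t(U) = (U + U²)*(U + 17) = (U + U²)*(17 + U) = (17 + U)*(U + U²))
-28814/t(n(-8, 12)) = -28814*(-1/(8*(-13 + 12)*(17 + (-8*(-13 + 12))² + 18*(-8*(-13 + 12))))) = -28814*1/(8*(17 + (-8*(-1))² + 18*(-8*(-1)))) = -28814*1/(8*(17 + 8² + 18*8)) = -28814*1/(8*(17 + 64 + 144)) = -28814/(8*225) = -28814/1800 = -28814*1/1800 = -14407/900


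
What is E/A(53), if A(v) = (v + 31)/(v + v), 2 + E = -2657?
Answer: -140927/42 ≈ -3355.4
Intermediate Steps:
E = -2659 (E = -2 - 2657 = -2659)
A(v) = (31 + v)/(2*v) (A(v) = (31 + v)/((2*v)) = (31 + v)*(1/(2*v)) = (31 + v)/(2*v))
E/A(53) = -2659*106/(31 + 53) = -2659/((½)*(1/53)*84) = -2659/42/53 = -2659*53/42 = -140927/42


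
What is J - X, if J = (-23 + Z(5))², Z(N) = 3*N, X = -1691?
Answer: 1755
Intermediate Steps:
J = 64 (J = (-23 + 3*5)² = (-23 + 15)² = (-8)² = 64)
J - X = 64 - 1*(-1691) = 64 + 1691 = 1755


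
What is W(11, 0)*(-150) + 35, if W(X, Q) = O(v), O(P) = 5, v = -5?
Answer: -715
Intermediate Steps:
W(X, Q) = 5
W(11, 0)*(-150) + 35 = 5*(-150) + 35 = -750 + 35 = -715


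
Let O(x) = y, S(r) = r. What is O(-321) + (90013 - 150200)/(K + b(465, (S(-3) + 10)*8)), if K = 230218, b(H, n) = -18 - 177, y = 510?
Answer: 117251543/230023 ≈ 509.74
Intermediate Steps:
b(H, n) = -195
O(x) = 510
O(-321) + (90013 - 150200)/(K + b(465, (S(-3) + 10)*8)) = 510 + (90013 - 150200)/(230218 - 195) = 510 - 60187/230023 = 117251543/230023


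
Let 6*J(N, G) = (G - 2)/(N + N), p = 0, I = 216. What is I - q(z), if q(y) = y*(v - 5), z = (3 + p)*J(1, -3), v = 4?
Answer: 859/4 ≈ 214.75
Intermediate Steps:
J(N, G) = (-2 + G)/(12*N) (J(N, G) = ((G - 2)/(N + N))/6 = ((-2 + G)/((2*N)))/6 = ((-2 + G)*(1/(2*N)))/6 = ((-2 + G)/(2*N))/6 = (-2 + G)/(12*N))
z = -5/4 (z = (3 + 0)*((1/12)*(-2 - 3)/1) = 3*((1/12)*1*(-5)) = 3*(-5/12) = -5/4 ≈ -1.2500)
q(y) = -y (q(y) = y*(4 - 5) = y*(-1) = -y)
I - q(z) = 216 - (-1)*(-5)/4 = 216 - 1*5/4 = 216 - 5/4 = 859/4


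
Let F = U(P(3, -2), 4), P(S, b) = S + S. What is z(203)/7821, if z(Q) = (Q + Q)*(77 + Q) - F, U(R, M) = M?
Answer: 37892/2607 ≈ 14.535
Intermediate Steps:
P(S, b) = 2*S
F = 4
z(Q) = -4 + 2*Q*(77 + Q) (z(Q) = (Q + Q)*(77 + Q) - 1*4 = (2*Q)*(77 + Q) - 4 = 2*Q*(77 + Q) - 4 = -4 + 2*Q*(77 + Q))
z(203)/7821 = (-4 + 2*203² + 154*203)/7821 = (-4 + 2*41209 + 31262)*(1/7821) = (-4 + 82418 + 31262)*(1/7821) = 113676*(1/7821) = 37892/2607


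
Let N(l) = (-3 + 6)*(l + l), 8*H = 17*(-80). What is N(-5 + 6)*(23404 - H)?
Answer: 141444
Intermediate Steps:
H = -170 (H = (17*(-80))/8 = (⅛)*(-1360) = -170)
N(l) = 6*l (N(l) = 3*(2*l) = 6*l)
N(-5 + 6)*(23404 - H) = (6*(-5 + 6))*(23404 - 1*(-170)) = (6*1)*(23404 + 170) = 6*23574 = 141444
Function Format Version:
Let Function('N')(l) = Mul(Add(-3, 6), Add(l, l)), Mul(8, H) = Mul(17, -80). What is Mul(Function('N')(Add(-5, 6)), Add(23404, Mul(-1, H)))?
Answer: 141444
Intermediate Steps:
H = -170 (H = Mul(Rational(1, 8), Mul(17, -80)) = Mul(Rational(1, 8), -1360) = -170)
Function('N')(l) = Mul(6, l) (Function('N')(l) = Mul(3, Mul(2, l)) = Mul(6, l))
Mul(Function('N')(Add(-5, 6)), Add(23404, Mul(-1, H))) = Mul(Mul(6, Add(-5, 6)), Add(23404, Mul(-1, -170))) = Mul(Mul(6, 1), Add(23404, 170)) = Mul(6, 23574) = 141444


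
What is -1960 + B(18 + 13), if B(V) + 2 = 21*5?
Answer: -1857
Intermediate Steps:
B(V) = 103 (B(V) = -2 + 21*5 = -2 + 105 = 103)
-1960 + B(18 + 13) = -1960 + 103 = -1857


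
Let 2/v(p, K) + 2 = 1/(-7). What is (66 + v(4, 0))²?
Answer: 952576/225 ≈ 4233.7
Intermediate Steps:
v(p, K) = -14/15 (v(p, K) = 2/(-2 + 1/(-7)) = 2/(-2 - ⅐) = 2/(-15/7) = 2*(-7/15) = -14/15)
(66 + v(4, 0))² = (66 - 14/15)² = (976/15)² = 952576/225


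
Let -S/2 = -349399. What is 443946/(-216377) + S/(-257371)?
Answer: -265462640812/55689164867 ≈ -4.7669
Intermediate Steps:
S = 698798 (S = -2*(-349399) = 698798)
443946/(-216377) + S/(-257371) = 443946/(-216377) + 698798/(-257371) = 443946*(-1/216377) + 698798*(-1/257371) = -443946/216377 - 698798/257371 = -265462640812/55689164867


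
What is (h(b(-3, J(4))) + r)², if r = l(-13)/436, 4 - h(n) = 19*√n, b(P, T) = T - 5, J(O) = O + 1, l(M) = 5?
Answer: 3059001/190096 ≈ 16.092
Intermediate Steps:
J(O) = 1 + O
b(P, T) = -5 + T
h(n) = 4 - 19*√n
r = 5/436 ≈ 0.011468
(h(b(-3, J(4))) + r)² = ((4 - 19*√(-5 + (1 + 4))) + 5/436)² = ((4 - 19*√(-5 + 5)) + 5/436)² = ((4 - 19*√0) + 5/436)² = ((4 - 19*0) + 5/436)² = ((4 + 0) + 5/436)² = (4 + 5/436)² = (1749/436)² = 3059001/190096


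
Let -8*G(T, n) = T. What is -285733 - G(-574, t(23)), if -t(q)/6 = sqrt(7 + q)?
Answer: -1143219/4 ≈ -2.8581e+5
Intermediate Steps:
t(q) = -6*sqrt(7 + q)
G(T, n) = -T/8
-285733 - G(-574, t(23)) = -285733 - (-1)*(-574)/8 = -285733 - 1*287/4 = -285733 - 287/4 = -1143219/4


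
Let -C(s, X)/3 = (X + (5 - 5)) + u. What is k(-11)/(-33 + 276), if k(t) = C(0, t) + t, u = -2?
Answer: 28/243 ≈ 0.11523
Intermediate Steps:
C(s, X) = 6 - 3*X (C(s, X) = -3*((X + (5 - 5)) - 2) = -3*((X + 0) - 2) = -3*(X - 2) = -3*(-2 + X) = 6 - 3*X)
k(t) = 6 - 2*t (k(t) = (6 - 3*t) + t = 6 - 2*t)
k(-11)/(-33 + 276) = (6 - 2*(-11))/(-33 + 276) = (6 + 22)/243 = (1/243)*28 = 28/243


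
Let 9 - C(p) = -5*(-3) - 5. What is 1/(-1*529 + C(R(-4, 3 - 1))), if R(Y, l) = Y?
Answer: -1/530 ≈ -0.0018868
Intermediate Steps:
C(p) = -1 (C(p) = 9 - (-5*(-3) - 5) = 9 - (15 - 5) = 9 - 1*10 = 9 - 10 = -1)
1/(-1*529 + C(R(-4, 3 - 1))) = 1/(-1*529 - 1) = 1/(-529 - 1) = 1/(-530) = -1/530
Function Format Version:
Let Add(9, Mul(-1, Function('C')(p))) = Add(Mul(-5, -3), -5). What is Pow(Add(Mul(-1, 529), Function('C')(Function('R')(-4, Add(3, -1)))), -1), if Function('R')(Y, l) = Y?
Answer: Rational(-1, 530) ≈ -0.0018868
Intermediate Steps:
Function('C')(p) = -1 (Function('C')(p) = Add(9, Mul(-1, Add(Mul(-5, -3), -5))) = Add(9, Mul(-1, Add(15, -5))) = Add(9, Mul(-1, 10)) = Add(9, -10) = -1)
Pow(Add(Mul(-1, 529), Function('C')(Function('R')(-4, Add(3, -1)))), -1) = Pow(Add(Mul(-1, 529), -1), -1) = Pow(Add(-529, -1), -1) = Pow(-530, -1) = Rational(-1, 530)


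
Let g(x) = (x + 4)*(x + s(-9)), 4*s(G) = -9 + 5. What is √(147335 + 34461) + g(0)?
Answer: -4 + 2*√45449 ≈ 422.38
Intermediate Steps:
s(G) = -1 (s(G) = (-9 + 5)/4 = (¼)*(-4) = -1)
g(x) = (-1 + x)*(4 + x) (g(x) = (x + 4)*(x - 1) = (4 + x)*(-1 + x) = (-1 + x)*(4 + x))
√(147335 + 34461) + g(0) = √(147335 + 34461) + (-4 + 0² + 3*0) = √181796 + (-4 + 0 + 0) = 2*√45449 - 4 = -4 + 2*√45449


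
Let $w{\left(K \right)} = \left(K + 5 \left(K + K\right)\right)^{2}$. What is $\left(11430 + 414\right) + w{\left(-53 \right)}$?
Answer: $351733$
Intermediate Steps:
$w{\left(K \right)} = 121 K^{2}$ ($w{\left(K \right)} = \left(K + 5 \cdot 2 K\right)^{2} = \left(K + 10 K\right)^{2} = \left(11 K\right)^{2} = 121 K^{2}$)
$\left(11430 + 414\right) + w{\left(-53 \right)} = \left(11430 + 414\right) + 121 \left(-53\right)^{2} = 11844 + 121 \cdot 2809 = 11844 + 339889 = 351733$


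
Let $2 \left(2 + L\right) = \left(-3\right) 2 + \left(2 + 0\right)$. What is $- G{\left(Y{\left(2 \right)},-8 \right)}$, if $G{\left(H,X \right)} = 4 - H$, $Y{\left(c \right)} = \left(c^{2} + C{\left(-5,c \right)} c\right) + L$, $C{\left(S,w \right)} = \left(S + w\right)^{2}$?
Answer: $14$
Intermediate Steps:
$L = -4$ ($L = -2 + \frac{\left(-3\right) 2 + \left(2 + 0\right)}{2} = -2 + \frac{-6 + 2}{2} = -2 + \frac{1}{2} \left(-4\right) = -2 - 2 = -4$)
$Y{\left(c \right)} = -4 + c^{2} + c \left(-5 + c\right)^{2}$ ($Y{\left(c \right)} = \left(c^{2} + \left(-5 + c\right)^{2} c\right) - 4 = \left(c^{2} + c \left(-5 + c\right)^{2}\right) - 4 = -4 + c^{2} + c \left(-5 + c\right)^{2}$)
$- G{\left(Y{\left(2 \right)},-8 \right)} = - (4 - \left(-4 + 2^{2} + 2 \left(-5 + 2\right)^{2}\right)) = - (4 - \left(-4 + 4 + 2 \left(-3\right)^{2}\right)) = - (4 - \left(-4 + 4 + 2 \cdot 9\right)) = - (4 - \left(-4 + 4 + 18\right)) = - (4 - 18) = \left(-1\right) \left(-14\right) = 14$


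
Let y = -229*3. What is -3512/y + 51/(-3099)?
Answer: 3616217/709671 ≈ 5.0956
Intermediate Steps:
y = -687
-3512/y + 51/(-3099) = -3512/(-687) + 51/(-3099) = -3512*(-1/687) + 51*(-1/3099) = 3512/687 - 17/1033 = 3616217/709671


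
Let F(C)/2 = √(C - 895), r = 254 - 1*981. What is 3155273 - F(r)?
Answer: 3155273 - 2*I*√1622 ≈ 3.1553e+6 - 80.548*I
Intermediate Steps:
r = -727 (r = 254 - 981 = -727)
F(C) = 2*√(-895 + C) (F(C) = 2*√(C - 895) = 2*√(-895 + C))
3155273 - F(r) = 3155273 - 2*√(-895 - 727) = 3155273 - 2*√(-1622) = 3155273 - 2*I*√1622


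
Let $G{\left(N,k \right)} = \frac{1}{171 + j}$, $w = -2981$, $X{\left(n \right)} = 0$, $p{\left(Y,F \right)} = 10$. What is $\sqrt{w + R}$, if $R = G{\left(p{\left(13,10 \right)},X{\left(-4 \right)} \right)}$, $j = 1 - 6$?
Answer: $\frac{i \sqrt{82144270}}{166} \approx 54.599 i$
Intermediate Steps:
$j = -5$ ($j = 1 - 6 = -5$)
$G{\left(N,k \right)} = \frac{1}{166}$ ($G{\left(N,k \right)} = \frac{1}{171 - 5} = \frac{1}{166}$)
$R = \frac{1}{166} \approx 0.0060241$
$\sqrt{w + R} = \sqrt{-2981 + \frac{1}{166}} = \sqrt{- \frac{494845}{166}} = \frac{i \sqrt{82144270}}{166}$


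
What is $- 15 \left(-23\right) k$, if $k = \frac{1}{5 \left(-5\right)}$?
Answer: $- \frac{69}{5} \approx -13.8$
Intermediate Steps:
$k = - \frac{1}{25}$ ($k = \frac{1}{-25} = - \frac{1}{25} \approx -0.04$)
$- 15 \left(-23\right) k = - \frac{15 \left(-23\right) \left(-1\right)}{25} = - \frac{\left(-345\right) \left(-1\right)}{25} = \left(-1\right) \frac{69}{5} = - \frac{69}{5}$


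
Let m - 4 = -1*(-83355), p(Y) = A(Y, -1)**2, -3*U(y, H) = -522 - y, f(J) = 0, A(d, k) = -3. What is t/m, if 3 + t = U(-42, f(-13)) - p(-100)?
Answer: 148/83359 ≈ 0.0017755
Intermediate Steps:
U(y, H) = 174 + y/3 (U(y, H) = -(-522 - y)/3 = 174 + y/3)
p(Y) = 9 (p(Y) = (-3)**2 = 9)
m = 83359 (m = 4 - 1*(-83355) = 4 + 83355 = 83359)
t = 148 (t = -3 + ((174 + (1/3)*(-42)) - 1*9) = -3 + ((174 - 14) - 9) = -3 + (160 - 9) = -3 + 151 = 148)
t/m = 148/83359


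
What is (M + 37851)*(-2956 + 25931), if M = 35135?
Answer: 1676853350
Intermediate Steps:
(M + 37851)*(-2956 + 25931) = (35135 + 37851)*(-2956 + 25931) = 72986*22975 = 1676853350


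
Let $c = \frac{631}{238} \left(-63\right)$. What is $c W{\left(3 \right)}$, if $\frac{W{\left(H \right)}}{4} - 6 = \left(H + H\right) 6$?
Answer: $- \frac{477036}{17} \approx -28061.0$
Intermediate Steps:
$W{\left(H \right)} = 24 + 48 H$ ($W{\left(H \right)} = 24 + 4 \left(H + H\right) 6 = 24 + 4 \cdot 2 H 6 = 24 + 4 \cdot 12 H = 24 + 48 H$)
$c = - \frac{5679}{34}$ ($c = 631 \cdot \frac{1}{238} \left(-63\right) = \frac{631}{238} \left(-63\right) = - \frac{5679}{34} \approx -167.03$)
$c W{\left(3 \right)} = - \frac{5679 \left(24 + 48 \cdot 3\right)}{34} = - \frac{5679 \left(24 + 144\right)}{34} = \left(- \frac{5679}{34}\right) 168 = - \frac{477036}{17}$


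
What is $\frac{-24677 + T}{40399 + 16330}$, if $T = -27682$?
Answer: $- \frac{52359}{56729} \approx -0.92297$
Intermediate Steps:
$\frac{-24677 + T}{40399 + 16330} = \frac{-24677 - 27682}{40399 + 16330} = - \frac{52359}{56729}$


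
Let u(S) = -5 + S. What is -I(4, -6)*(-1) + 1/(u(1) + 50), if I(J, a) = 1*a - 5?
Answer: -505/46 ≈ -10.978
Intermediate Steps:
I(J, a) = -5 + a (I(J, a) = a - 5 = -5 + a)
-I(4, -6)*(-1) + 1/(u(1) + 50) = -(-5 - 6)*(-1) + 1/((-5 + 1) + 50) = -1*(-11)*(-1) + 1/(-4 + 50) = 11*(-1) + 1/46 = -11 + 1/46 = -505/46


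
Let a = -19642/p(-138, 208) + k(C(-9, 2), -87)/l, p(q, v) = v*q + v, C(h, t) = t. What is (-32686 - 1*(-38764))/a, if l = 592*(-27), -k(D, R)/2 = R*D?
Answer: 28837581552/3167095 ≈ 9105.4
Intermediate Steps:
p(q, v) = v + q*v (p(q, v) = q*v + v = v + q*v)
k(D, R) = -2*D*R (k(D, R) = -2*R*D = -2*D*R)
l = -15984
a = 3167095/4744584 (a = -19642*1/(208*(1 - 138)) - 2*2*(-87)/(-15984) = -19642/(208*(-137)) + 348*(-1/15984) = -19642/(-28496) - 29/1332 = -19642*(-1/28496) - 29/1332 = 9821/14248 - 29/1332 = 3167095/4744584 ≈ 0.66752)
(-32686 - 1*(-38764))/a = (-32686 - 1*(-38764))/(3167095/4744584) = (-32686 + 38764)*(4744584/3167095) = 6078*(4744584/3167095) = 28837581552/3167095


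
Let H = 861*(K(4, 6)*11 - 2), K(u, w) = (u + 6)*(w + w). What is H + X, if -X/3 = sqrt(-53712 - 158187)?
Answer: 1134798 - 3*I*sqrt(211899) ≈ 1.1348e+6 - 1381.0*I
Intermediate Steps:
K(u, w) = 2*w*(6 + u) (K(u, w) = (6 + u)*(2*w) = 2*w*(6 + u))
H = 1134798 (H = 861*((2*6*(6 + 4))*11 - 2) = 861*((2*6*10)*11 - 2) = 861*(120*11 - 2) = 861*(1320 - 2) = 861*1318 = 1134798)
X = -3*I*sqrt(211899) (X = -3*sqrt(-53712 - 158187) = -3*I*sqrt(211899) ≈ -1381.0*I)
H + X = 1134798 - 3*I*sqrt(211899)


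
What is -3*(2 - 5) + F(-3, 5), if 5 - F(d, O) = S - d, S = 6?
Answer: 5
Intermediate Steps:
F(d, O) = -1 + d (F(d, O) = 5 - (6 - d) = 5 + (-6 + d) = -1 + d)
-3*(2 - 5) + F(-3, 5) = -3*(2 - 5) + (-1 - 3) = -(-9) - 4 = -3*(-3) - 4 = 9 - 4 = 5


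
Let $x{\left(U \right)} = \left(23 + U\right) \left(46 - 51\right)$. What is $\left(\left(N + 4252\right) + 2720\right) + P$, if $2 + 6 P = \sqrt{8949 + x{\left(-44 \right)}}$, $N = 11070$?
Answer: $\frac{54125}{3} + \frac{\sqrt{1006}}{2} \approx 18058.0$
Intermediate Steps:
$x{\left(U \right)} = -115 - 5 U$ ($x{\left(U \right)} = \left(23 + U\right) \left(-5\right) = -115 - 5 U$)
$P = - \frac{1}{3} + \frac{\sqrt{1006}}{2}$ ($P = - \frac{1}{3} + \frac{\sqrt{8949 - -105}}{6} = - \frac{1}{3} + \frac{\sqrt{8949 + \left(-115 + 220\right)}}{6} = - \frac{1}{3} + \frac{\sqrt{8949 + 105}}{6} = - \frac{1}{3} + \frac{\sqrt{9054}}{6} = - \frac{1}{3} + \frac{3 \sqrt{1006}}{6} = - \frac{1}{3} + \frac{\sqrt{1006}}{2} \approx 15.525$)
$\left(\left(N + 4252\right) + 2720\right) + P = \left(\left(11070 + 4252\right) + 2720\right) - \left(\frac{1}{3} - \frac{\sqrt{1006}}{2}\right) = \left(15322 + 2720\right) - \left(\frac{1}{3} - \frac{\sqrt{1006}}{2}\right) = 18042 - \left(\frac{1}{3} - \frac{\sqrt{1006}}{2}\right) = \frac{54125}{3} + \frac{\sqrt{1006}}{2}$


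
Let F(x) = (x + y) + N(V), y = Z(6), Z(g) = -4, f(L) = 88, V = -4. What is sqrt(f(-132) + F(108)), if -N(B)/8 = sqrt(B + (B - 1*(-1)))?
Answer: 2*sqrt(48 - 2*I*sqrt(7)) ≈ 13.877 - 0.76261*I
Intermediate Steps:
y = -4
N(B) = -8*sqrt(1 + 2*B) (N(B) = -8*sqrt(B + (B - 1*(-1))) = -8*sqrt(B + (B + 1)) = -8*sqrt(B + (1 + B)) = -8*sqrt(1 + 2*B))
F(x) = -4 + x - 8*I*sqrt(7) (F(x) = (x - 4) - 8*sqrt(1 + 2*(-4)) = (-4 + x) - 8*sqrt(1 - 8) = (-4 + x) - 8*I*sqrt(7) = -4 + x - 8*I*sqrt(7))
sqrt(f(-132) + F(108)) = sqrt(88 + (-4 + 108 - 8*I*sqrt(7))) = sqrt(88 + (104 - 8*I*sqrt(7))) = sqrt(192 - 8*I*sqrt(7))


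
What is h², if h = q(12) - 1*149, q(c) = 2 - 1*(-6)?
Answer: 19881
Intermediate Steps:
q(c) = 8 (q(c) = 2 + 6 = 8)
h = -141 (h = 8 - 1*149 = 8 - 149 = -141)
h² = (-141)² = 19881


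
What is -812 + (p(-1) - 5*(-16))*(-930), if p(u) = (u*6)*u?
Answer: -80792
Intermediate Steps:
p(u) = 6*u² (p(u) = (6*u)*u = 6*u²)
-812 + (p(-1) - 5*(-16))*(-930) = -812 + (6*(-1)² - 5*(-16))*(-930) = -812 + (6*1 + 80)*(-930) = -812 + (6 + 80)*(-930) = -812 + 86*(-930) = -812 - 79980 = -80792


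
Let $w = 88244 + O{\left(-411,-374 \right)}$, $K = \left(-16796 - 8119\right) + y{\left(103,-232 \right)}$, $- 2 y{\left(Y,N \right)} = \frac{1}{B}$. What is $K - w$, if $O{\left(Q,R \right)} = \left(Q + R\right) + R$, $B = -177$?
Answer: $- \frac{39647999}{354} \approx -1.12 \cdot 10^{5}$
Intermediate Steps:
$y{\left(Y,N \right)} = \frac{1}{354}$ ($y{\left(Y,N \right)} = - \frac{1}{2 \left(-177\right)} = \left(- \frac{1}{2}\right) \left(- \frac{1}{177}\right) = \frac{1}{354}$)
$O{\left(Q,R \right)} = Q + 2 R$
$K = - \frac{8819909}{354}$ ($K = \left(-16796 - 8119\right) + \frac{1}{354} = -24915 + \frac{1}{354} = - \frac{8819909}{354} \approx -24915.0$)
$w = 87085$ ($w = 88244 + \left(-411 + 2 \left(-374\right)\right) = 88244 - 1159 = 87085$)
$K - w = - \frac{8819909}{354} - 87085 = - \frac{39647999}{354}$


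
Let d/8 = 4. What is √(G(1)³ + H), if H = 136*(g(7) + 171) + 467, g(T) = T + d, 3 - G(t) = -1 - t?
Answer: 4*√1822 ≈ 170.74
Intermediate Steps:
d = 32 (d = 8*4 = 32)
G(t) = 4 + t (G(t) = 3 - (-1 - t) = 3 + (1 + t) = 4 + t)
g(T) = 32 + T (g(T) = T + 32 = 32 + T)
H = 29027 (H = 136*((32 + 7) + 171) + 467 = 136*(39 + 171) + 467 = 136*210 + 467 = 28560 + 467 = 29027)
√(G(1)³ + H) = √((4 + 1)³ + 29027) = √(5³ + 29027) = √(125 + 29027) = √29152 = 4*√1822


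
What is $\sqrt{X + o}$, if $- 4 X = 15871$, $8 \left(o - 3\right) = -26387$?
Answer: $\frac{i \sqrt{116210}}{4} \approx 85.224 i$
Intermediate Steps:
$o = - \frac{26363}{8}$ ($o = 3 + \frac{1}{8} \left(-26387\right) = 3 - \frac{26387}{8} = - \frac{26363}{8} \approx -3295.4$)
$X = - \frac{15871}{4}$ ($X = \left(- \frac{1}{4}\right) 15871 = - \frac{15871}{4} \approx -3967.8$)
$\sqrt{X + o} = \sqrt{- \frac{15871}{4} - \frac{26363}{8}} = \sqrt{- \frac{58105}{8}} = \frac{i \sqrt{116210}}{4}$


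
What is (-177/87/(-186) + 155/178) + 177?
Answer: 42697484/240033 ≈ 177.88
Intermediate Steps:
(-177/87/(-186) + 155/178) + 177 = (-177*1/87*(-1/186) + 155*(1/178)) + 177 = (-59/29*(-1/186) + 155/178) + 177 = (59/5394 + 155/178) + 177 = 211643/240033 + 177 = 42697484/240033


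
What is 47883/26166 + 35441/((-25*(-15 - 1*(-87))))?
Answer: -140193301/7849800 ≈ -17.859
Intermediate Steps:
47883/26166 + 35441/((-25*(-15 - 1*(-87)))) = 47883*(1/26166) + 35441/((-25*(-15 + 87))) = 15961/8722 + 35441/((-25*72)) = 15961/8722 + 35441/(-1800) = 15961/8722 + 35441*(-1/1800) = 15961/8722 - 35441/1800 = -140193301/7849800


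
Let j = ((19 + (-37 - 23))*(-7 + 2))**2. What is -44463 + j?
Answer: -2438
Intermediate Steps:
j = 42025 (j = ((19 - 60)*(-5))**2 = (-41*(-5))**2 = 205**2 = 42025)
-44463 + j = -44463 + 42025 = -2438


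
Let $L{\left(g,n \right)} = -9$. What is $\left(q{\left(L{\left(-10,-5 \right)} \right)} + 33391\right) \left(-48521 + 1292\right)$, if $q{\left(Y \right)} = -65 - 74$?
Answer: $-1570458708$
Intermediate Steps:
$q{\left(Y \right)} = -139$ ($q{\left(Y \right)} = -65 - 74 = -139$)
$\left(q{\left(L{\left(-10,-5 \right)} \right)} + 33391\right) \left(-48521 + 1292\right) = \left(-139 + 33391\right) \left(-48521 + 1292\right) = 33252 \left(-47229\right) = -1570458708$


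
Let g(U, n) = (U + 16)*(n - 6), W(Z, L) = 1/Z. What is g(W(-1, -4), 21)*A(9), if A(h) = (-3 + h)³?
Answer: 48600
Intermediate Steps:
g(U, n) = (-6 + n)*(16 + U) (g(U, n) = (16 + U)*(-6 + n) = (-6 + n)*(16 + U))
g(W(-1, -4), 21)*A(9) = (-96 - 6/(-1) + 16*21 + 21/(-1))*(-3 + 9)³ = (-96 - 6*(-1) + 336 - 1*21)*6³ = (-96 + 6 + 336 - 21)*216 = 225*216 = 48600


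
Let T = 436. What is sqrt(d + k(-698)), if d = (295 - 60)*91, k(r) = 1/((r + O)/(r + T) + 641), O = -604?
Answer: 3*sqrt(17015054617758)/84622 ≈ 146.24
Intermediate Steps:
k(r) = 1/(641 + (-604 + r)/(436 + r)) (k(r) = 1/((r - 604)/(r + 436) + 641) = 1/((-604 + r)/(436 + r) + 641) = 1/(641 + (-604 + r)/(436 + r)))
d = 21385 (d = 235*91 = 21385)
sqrt(d + k(-698)) = sqrt(21385 + (436 - 698)/(2*(139436 + 321*(-698)))) = sqrt(21385 + (1/2)*(-262)/(139436 - 224058)) = sqrt(21385 + (1/2)*(-262)/(-84622)) = sqrt(21385 + (1/2)*(-1/84622)*(-262)) = sqrt(21385 + 131/84622) = sqrt(1809641601/84622) = 3*sqrt(17015054617758)/84622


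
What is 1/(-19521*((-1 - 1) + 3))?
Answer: -1/19521 ≈ -5.1227e-5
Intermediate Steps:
1/(-19521*((-1 - 1) + 3)) = 1/(-19521*(-2 + 3)) = 1/(-19521*1) = 1/(-19521) = -1/19521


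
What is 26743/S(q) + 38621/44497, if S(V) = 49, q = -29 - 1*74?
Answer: 1191875700/2180353 ≈ 546.64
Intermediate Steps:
q = -103 (q = -29 - 74 = -103)
26743/S(q) + 38621/44497 = 26743/49 + 38621/44497 = 1191875700/2180353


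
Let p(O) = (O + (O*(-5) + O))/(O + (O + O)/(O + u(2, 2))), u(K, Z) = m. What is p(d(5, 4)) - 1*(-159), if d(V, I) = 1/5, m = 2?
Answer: 1102/7 ≈ 157.43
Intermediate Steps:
u(K, Z) = 2
d(V, I) = 1/5
p(O) = -3*O/(O + 2*O/(2 + O)) (p(O) = (O + (O*(-5) + O))/(O + (O + O)/(O + 2)) = (O + (-5*O + O))/(O + (2*O)/(2 + O)) = (O - 4*O)/(O + 2*O/(2 + O)) = (-3*O)/(O + 2*O/(2 + O)) = -3*O/(O + 2*O/(2 + O)))
p(d(5, 4)) - 1*(-159) = 3*(-2 - 1*1/5)/(4 + 1/5) - 1*(-159) = 3*(-2 - 1/5)/(21/5) + 159 = 3*(5/21)*(-11/5) + 159 = -11/7 + 159 = 1102/7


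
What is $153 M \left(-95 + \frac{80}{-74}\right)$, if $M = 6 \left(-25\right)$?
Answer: $\frac{81587250}{37} \approx 2.2051 \cdot 10^{6}$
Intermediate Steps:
$M = -150$
$153 M \left(-95 + \frac{80}{-74}\right) = 153 \left(-150\right) \left(-95 + \frac{80}{-74}\right) = - 22950 \left(-95 + 80 \left(- \frac{1}{74}\right)\right) = - 22950 \left(-95 - \frac{40}{37}\right) = \left(-22950\right) \left(- \frac{3555}{37}\right) = \frac{81587250}{37}$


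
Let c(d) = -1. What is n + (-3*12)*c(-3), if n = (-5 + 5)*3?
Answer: 36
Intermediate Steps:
n = 0 (n = 0*3 = 0)
n + (-3*12)*c(-3) = 0 - 3*12*(-1) = 0 - 36*(-1) = 0 + 36 = 36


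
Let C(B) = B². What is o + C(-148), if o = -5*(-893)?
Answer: 26369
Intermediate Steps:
o = 4465
o + C(-148) = 4465 + (-148)² = 4465 + 21904 = 26369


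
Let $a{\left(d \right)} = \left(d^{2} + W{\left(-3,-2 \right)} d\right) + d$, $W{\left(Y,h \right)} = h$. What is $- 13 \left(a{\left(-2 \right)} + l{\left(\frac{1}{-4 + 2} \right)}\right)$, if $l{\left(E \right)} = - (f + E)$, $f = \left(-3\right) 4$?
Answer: $- \frac{481}{2} \approx -240.5$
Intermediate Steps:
$f = -12$
$l{\left(E \right)} = 12 - E$ ($l{\left(E \right)} = - (-12 + E) = 12 - E$)
$a{\left(d \right)} = d^{2} - d$ ($a{\left(d \right)} = \left(d^{2} - 2 d\right) + d = d^{2} - d$)
$- 13 \left(a{\left(-2 \right)} + l{\left(\frac{1}{-4 + 2} \right)}\right) = - 13 \left(- 2 \left(-1 - 2\right) + \left(12 - \frac{1}{-4 + 2}\right)\right) = - 13 \left(\left(-2\right) \left(-3\right) + \left(12 - \frac{1}{-2}\right)\right) = - 13 \left(6 + \left(12 - - \frac{1}{2}\right)\right) = - 13 \left(6 + \left(12 + \frac{1}{2}\right)\right) = - 13 \left(6 + \frac{25}{2}\right) = \left(-13\right) \frac{37}{2} = - \frac{481}{2}$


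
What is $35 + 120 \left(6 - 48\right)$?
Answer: $-5005$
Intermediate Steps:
$35 + 120 \left(6 - 48\right) = 35 + 120 \left(-42\right) = 35 - 5040 = -5005$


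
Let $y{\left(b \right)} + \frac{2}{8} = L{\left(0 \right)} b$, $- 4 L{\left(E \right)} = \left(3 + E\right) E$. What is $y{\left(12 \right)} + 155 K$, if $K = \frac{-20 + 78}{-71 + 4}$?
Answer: $- \frac{36027}{268} \approx -134.43$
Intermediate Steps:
$L{\left(E \right)} = - \frac{E \left(3 + E\right)}{4}$ ($L{\left(E \right)} = - \frac{\left(3 + E\right) E}{4} = - \frac{E \left(3 + E\right)}{4}$)
$K = - \frac{58}{67}$ ($K = \frac{58}{-67} = 58 \left(- \frac{1}{67}\right) = - \frac{58}{67} \approx -0.86567$)
$y{\left(b \right)} = - \frac{1}{4}$ ($y{\left(b \right)} = - \frac{1}{4} + \left(- \frac{1}{4}\right) 0 \left(3 + 0\right) b = - \frac{1}{4} + \left(- \frac{1}{4}\right) 0 \cdot 3 b = - \frac{1}{4} + 0 b = - \frac{1}{4} + 0 = - \frac{1}{4}$)
$y{\left(12 \right)} + 155 K = - \frac{1}{4} + 155 \left(- \frac{58}{67}\right) = - \frac{1}{4} - \frac{8990}{67} = - \frac{36027}{268}$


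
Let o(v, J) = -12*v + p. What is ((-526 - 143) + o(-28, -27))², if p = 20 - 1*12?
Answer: 105625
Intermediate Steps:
p = 8 (p = 20 - 12 = 8)
o(v, J) = 8 - 12*v (o(v, J) = -12*v + 8 = 8 - 12*v)
((-526 - 143) + o(-28, -27))² = ((-526 - 143) + (8 - 12*(-28)))² = (-669 + (8 + 336))² = (-669 + 344)² = (-325)² = 105625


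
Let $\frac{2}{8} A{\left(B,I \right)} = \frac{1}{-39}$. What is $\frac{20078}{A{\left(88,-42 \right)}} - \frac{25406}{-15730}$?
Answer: $- \frac{3079287259}{15730} \approx -1.9576 \cdot 10^{5}$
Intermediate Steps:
$A{\left(B,I \right)} = - \frac{4}{39}$ ($A{\left(B,I \right)} = \frac{4}{-39} = 4 \left(- \frac{1}{39}\right) = - \frac{4}{39}$)
$\frac{20078}{A{\left(88,-42 \right)}} - \frac{25406}{-15730} = \frac{20078}{- \frac{4}{39}} - \frac{25406}{-15730} = 20078 \left(- \frac{39}{4}\right) - - \frac{12703}{7865} = - \frac{391521}{2} + \frac{12703}{7865} = - \frac{3079287259}{15730}$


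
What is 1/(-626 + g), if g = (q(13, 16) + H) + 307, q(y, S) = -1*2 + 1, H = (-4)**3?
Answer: -1/384 ≈ -0.0026042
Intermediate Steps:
H = -64
q(y, S) = -1 (q(y, S) = -2 + 1 = -1)
g = 242 (g = (-1 - 64) + 307 = -65 + 307 = 242)
1/(-626 + g) = 1/(-626 + 242) = 1/(-384) = -1/384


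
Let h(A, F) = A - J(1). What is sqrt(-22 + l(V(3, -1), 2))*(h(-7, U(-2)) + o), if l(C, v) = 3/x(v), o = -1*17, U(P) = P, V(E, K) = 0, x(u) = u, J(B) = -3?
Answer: -21*I*sqrt(82)/2 ≈ -95.082*I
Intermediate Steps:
h(A, F) = 3 + A (h(A, F) = A - 1*(-3) = A + 3 = 3 + A)
o = -17
l(C, v) = 3/v
sqrt(-22 + l(V(3, -1), 2))*(h(-7, U(-2)) + o) = sqrt(-22 + 3/2)*((3 - 7) - 17) = sqrt(-22 + 3*(1/2))*(-4 - 17) = sqrt(-22 + 3/2)*(-21) = sqrt(-41/2)*(-21) = (I*sqrt(82)/2)*(-21) = -21*I*sqrt(82)/2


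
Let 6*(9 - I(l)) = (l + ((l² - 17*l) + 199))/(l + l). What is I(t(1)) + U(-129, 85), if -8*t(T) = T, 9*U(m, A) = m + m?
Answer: 3659/32 ≈ 114.34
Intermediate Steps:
U(m, A) = 2*m/9 (U(m, A) = (m + m)/9 = (2*m)/9 = 2*m/9)
t(T) = -T/8
I(l) = 9 - (199 + l² - 16*l)/(12*l) (I(l) = 9 - (l + ((l² - 17*l) + 199))/(6*(l + l)) = 9 - (l + (199 + l² - 17*l))/(6*(2*l)) = 9 - (199 + l² - 16*l)*1/(2*l)/6 = 9 - (199 + l² - 16*l)/(12*l))
I(t(1)) + U(-129, 85) = (-199 - (-⅛*1)*(-124 - ⅛*1))/(12*((-⅛*1))) + (2/9)*(-129) = (-199 - 1*(-⅛)*(-124 - ⅛))/(12*(-⅛)) - 86/3 = (1/12)*(-8)*(-199 - 1*(-⅛)*(-993/8)) - 86/3 = (1/12)*(-8)*(-199 - 993/64) - 86/3 = (1/12)*(-8)*(-13729/64) - 86/3 = 13729/96 - 86/3 = 3659/32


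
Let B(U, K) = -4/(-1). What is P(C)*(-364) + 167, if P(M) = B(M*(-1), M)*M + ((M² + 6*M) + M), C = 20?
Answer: -225513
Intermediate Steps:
B(U, K) = 4 (B(U, K) = -4*(-1) = 4)
P(M) = M² + 11*M (P(M) = 4*M + ((M² + 6*M) + M) = 4*M + (M² + 7*M) = M² + 11*M)
P(C)*(-364) + 167 = (20*(11 + 20))*(-364) + 167 = (20*31)*(-364) + 167 = 620*(-364) + 167 = -225680 + 167 = -225513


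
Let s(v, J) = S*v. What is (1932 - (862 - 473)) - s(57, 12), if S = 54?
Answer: -1535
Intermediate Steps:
s(v, J) = 54*v
(1932 - (862 - 473)) - s(57, 12) = (1932 - (862 - 473)) - 54*57 = (1932 - 1*389) - 1*3078 = (1932 - 389) - 3078 = 1543 - 3078 = -1535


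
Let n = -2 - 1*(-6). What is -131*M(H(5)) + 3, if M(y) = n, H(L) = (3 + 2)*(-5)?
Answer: -521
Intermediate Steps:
n = 4 (n = -2 + 6 = 4)
H(L) = -25 (H(L) = 5*(-5) = -25)
M(y) = 4
-131*M(H(5)) + 3 = -131*4 + 3 = -524 + 3 = -521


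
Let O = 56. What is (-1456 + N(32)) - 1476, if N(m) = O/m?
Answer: -11721/4 ≈ -2930.3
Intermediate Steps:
N(m) = 56/m
(-1456 + N(32)) - 1476 = (-1456 + 56/32) - 1476 = (-1456 + 56*(1/32)) - 1476 = (-1456 + 7/4) - 1476 = -5817/4 - 1476 = -11721/4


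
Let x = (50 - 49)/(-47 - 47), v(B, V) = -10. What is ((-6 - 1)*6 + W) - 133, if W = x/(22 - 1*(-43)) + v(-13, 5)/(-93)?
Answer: -99379243/568230 ≈ -174.89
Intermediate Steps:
x = -1/94 (x = 1/(-94) = 1*(-1/94) = -1/94 ≈ -0.010638)
W = 61007/568230 (W = -1/(94*(22 - 1*(-43))) - 10/(-93) = -1/(94*(22 + 43)) - 10*(-1/93) = -1/94/65 + 10/93 = -1/94*1/65 + 10/93 = -1/6110 + 10/93 = 61007/568230 ≈ 0.10736)
((-6 - 1)*6 + W) - 133 = ((-6 - 1)*6 + 61007/568230) - 133 = (-7*6 + 61007/568230) - 133 = (-42 + 61007/568230) - 133 = -23804653/568230 - 133 = -99379243/568230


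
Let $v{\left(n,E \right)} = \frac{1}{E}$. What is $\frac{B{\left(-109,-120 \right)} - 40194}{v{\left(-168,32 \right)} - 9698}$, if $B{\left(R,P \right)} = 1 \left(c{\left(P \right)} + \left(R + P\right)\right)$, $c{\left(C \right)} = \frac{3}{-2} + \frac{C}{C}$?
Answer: $\frac{431184}{103445} \approx 4.1682$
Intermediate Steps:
$c{\left(C \right)} = - \frac{1}{2}$ ($c{\left(C \right)} = 3 \left(- \frac{1}{2}\right) + 1 = - \frac{3}{2} + 1 = - \frac{1}{2}$)
$B{\left(R,P \right)} = - \frac{1}{2} + P + R$ ($B{\left(R,P \right)} = 1 \left(- \frac{1}{2} + \left(R + P\right)\right) = 1 \left(- \frac{1}{2} + \left(P + R\right)\right) = 1 \left(- \frac{1}{2} + P + R\right) = - \frac{1}{2} + P + R$)
$\frac{B{\left(-109,-120 \right)} - 40194}{v{\left(-168,32 \right)} - 9698} = \frac{\left(- \frac{1}{2} - 120 - 109\right) - 40194}{\frac{1}{32} - 9698} = \frac{- \frac{459}{2} - 40194}{\frac{1}{32} - 9698} = - \frac{80847}{2 \left(- \frac{310335}{32}\right)} = \left(- \frac{80847}{2}\right) \left(- \frac{32}{310335}\right) = \frac{431184}{103445}$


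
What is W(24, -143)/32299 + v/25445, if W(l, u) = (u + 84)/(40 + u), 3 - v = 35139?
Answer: -116888838137/84650349665 ≈ -1.3808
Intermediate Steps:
v = -35136 (v = 3 - 1*35139 = 3 - 35139 = -35136)
W(l, u) = (84 + u)/(40 + u)
W(24, -143)/32299 + v/25445 = ((84 - 143)/(40 - 143))/32299 - 35136/25445 = (-59/(-103))*(1/32299) - 35136*1/25445 = -1/103*(-59)*(1/32299) - 35136/25445 = (59/103)*(1/32299) - 35136/25445 = 59/3326797 - 35136/25445 = -116888838137/84650349665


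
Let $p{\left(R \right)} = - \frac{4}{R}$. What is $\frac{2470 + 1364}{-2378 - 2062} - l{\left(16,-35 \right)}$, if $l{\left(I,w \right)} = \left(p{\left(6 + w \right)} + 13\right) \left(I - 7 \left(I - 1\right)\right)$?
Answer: $\frac{25074129}{21460} \approx 1168.4$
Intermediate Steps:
$l{\left(I,w \right)} = \left(7 - 6 I\right) \left(13 - \frac{4}{6 + w}\right)$ ($l{\left(I,w \right)} = \left(- \frac{4}{6 + w} + 13\right) \left(I - 7 \left(I - 1\right)\right) = \left(13 - \frac{4}{6 + w}\right) \left(I - 7 \left(I - 1\right)\right) = \left(13 - \frac{4}{6 + w}\right) \left(I - 7 \left(-1 + I\right)\right) = \left(13 - \frac{4}{6 + w}\right) \left(I - \left(-7 + 7 I\right)\right) = \left(13 - \frac{4}{6 + w}\right) \left(7 - 6 I\right) = \left(7 - 6 I\right) \left(13 - \frac{4}{6 + w}\right)$)
$\frac{2470 + 1364}{-2378 - 2062} - l{\left(16,-35 \right)} = \frac{2470 + 1364}{-2378 - 2062} - \frac{518 - 7104 + 91 \left(-35\right) - 1248 \left(-35\right)}{6 - 35} = \frac{3834}{-4440} - \frac{518 - 7104 - 3185 + 43680}{-29} = 3834 \left(- \frac{1}{4440}\right) - \left(- \frac{1}{29}\right) 33909 = - \frac{639}{740} - - \frac{33909}{29} = - \frac{639}{740} + \frac{33909}{29} = \frac{25074129}{21460}$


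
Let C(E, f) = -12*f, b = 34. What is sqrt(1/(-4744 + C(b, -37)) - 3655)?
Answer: I*sqrt(675809543)/430 ≈ 60.457*I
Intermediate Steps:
sqrt(1/(-4744 + C(b, -37)) - 3655) = sqrt(1/(-4744 - 12*(-37)) - 3655) = sqrt(1/(-4744 + 444) - 3655) = sqrt(1/(-4300) - 3655) = sqrt(-1/4300 - 3655) = sqrt(-15716501/4300) = I*sqrt(675809543)/430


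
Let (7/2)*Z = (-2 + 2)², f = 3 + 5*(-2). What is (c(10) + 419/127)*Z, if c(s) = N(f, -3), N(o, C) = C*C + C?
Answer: 0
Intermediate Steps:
f = -7 (f = 3 - 10 = -7)
N(o, C) = C + C² (N(o, C) = C² + C = C + C²)
c(s) = 6 (c(s) = -3*(1 - 3) = -3*(-2) = 6)
Z = 0 (Z = 2*(-2 + 2)²/7 = (2/7)*0² = (2/7)*0 = 0)
(c(10) + 419/127)*Z = (6 + 419/127)*0 = (1181/127)*0 = 0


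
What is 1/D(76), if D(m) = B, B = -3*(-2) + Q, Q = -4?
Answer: ½ ≈ 0.50000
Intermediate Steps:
B = 2 (B = -3*(-2) - 4 = 6 - 4 = 2)
D(m) = 2
1/D(76) = 1/2 = ½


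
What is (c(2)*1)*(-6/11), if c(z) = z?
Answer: -12/11 ≈ -1.0909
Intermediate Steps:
(c(2)*1)*(-6/11) = (2*1)*(-6/11) = 2*(-6*1/11) = 2*(-6/11) = -12/11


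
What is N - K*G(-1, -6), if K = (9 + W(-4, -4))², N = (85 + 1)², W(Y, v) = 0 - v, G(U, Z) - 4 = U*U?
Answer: 6551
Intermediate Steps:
G(U, Z) = 4 + U² (G(U, Z) = 4 + U*U = 4 + U²)
W(Y, v) = -v
N = 7396 (N = 86² = 7396)
K = 169 (K = (9 - 1*(-4))² = (9 + 4)² = 13² = 169)
N - K*G(-1, -6) = 7396 - 169*(4 + (-1)²) = 7396 - 169*(4 + 1) = 7396 - 169*5 = 7396 - 1*845 = 7396 - 845 = 6551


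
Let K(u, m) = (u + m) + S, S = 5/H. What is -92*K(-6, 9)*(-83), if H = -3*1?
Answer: 30544/3 ≈ 10181.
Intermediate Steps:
H = -3
S = -5/3 (S = 5/(-3) = 5*(-⅓) = -5/3 ≈ -1.6667)
K(u, m) = -5/3 + m + u (K(u, m) = (u + m) - 5/3 = (m + u) - 5/3 = -5/3 + m + u)
-92*K(-6, 9)*(-83) = -92*(-5/3 + 9 - 6)*(-83) = -92*4/3*(-83) = -368/3*(-83) = 30544/3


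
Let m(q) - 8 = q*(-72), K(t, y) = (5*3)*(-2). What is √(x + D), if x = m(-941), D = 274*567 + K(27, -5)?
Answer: 4*√13943 ≈ 472.32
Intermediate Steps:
K(t, y) = -30 (K(t, y) = 15*(-2) = -30)
m(q) = 8 - 72*q (m(q) = 8 + q*(-72) = 8 - 72*q)
D = 155328 (D = 274*567 - 30 = 155358 - 30 = 155328)
x = 67760 (x = 8 - 72*(-941) = 8 + 67752 = 67760)
√(x + D) = √(67760 + 155328) = √223088 = 4*√13943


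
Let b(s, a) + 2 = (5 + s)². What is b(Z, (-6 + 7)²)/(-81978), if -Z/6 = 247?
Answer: -2181527/81978 ≈ -26.611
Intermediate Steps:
Z = -1482 (Z = -6*247 = -1482)
b(s, a) = -2 + (5 + s)²
b(Z, (-6 + 7)²)/(-81978) = (-2 + (5 - 1482)²)/(-81978) = (-2 + (-1477)²)*(-1/81978) = (-2 + 2181529)*(-1/81978) = 2181527*(-1/81978) = -2181527/81978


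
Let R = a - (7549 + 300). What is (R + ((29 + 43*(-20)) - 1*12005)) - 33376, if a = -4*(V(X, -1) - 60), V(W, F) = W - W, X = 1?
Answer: -53821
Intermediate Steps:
V(W, F) = 0
a = 240 (a = -4*(0 - 60) = -4*(-60) = 240)
R = -7609 (R = 240 - (7549 + 300) = 240 - 1*7849 = 240 - 7849 = -7609)
(R + ((29 + 43*(-20)) - 1*12005)) - 33376 = (-7609 + ((29 + 43*(-20)) - 1*12005)) - 33376 = (-7609 + ((29 - 860) - 12005)) - 33376 = (-7609 + (-831 - 12005)) - 33376 = (-7609 - 12836) - 33376 = -20445 - 33376 = -53821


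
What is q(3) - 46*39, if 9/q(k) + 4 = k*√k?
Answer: -19698/11 + 27*√3/11 ≈ -1786.5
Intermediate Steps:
q(k) = 9/(-4 + k^(3/2)) (q(k) = 9/(-4 + k*√k) = 9/(-4 + k^(3/2)))
q(3) - 46*39 = 9/(-4 + 3^(3/2)) - 46*39 = 9/(-4 + 3*√3) - 1794 = -1794 + 9/(-4 + 3*√3)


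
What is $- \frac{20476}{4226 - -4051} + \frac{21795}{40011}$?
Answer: $- \frac{212956007}{110390349} \approx -1.9291$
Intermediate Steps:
$- \frac{20476}{4226 - -4051} + \frac{21795}{40011} = - \frac{20476}{4226 + 4051} + 21795 \cdot \frac{1}{40011} = - \frac{20476}{8277} + \frac{7265}{13337} = - \frac{212956007}{110390349}$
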